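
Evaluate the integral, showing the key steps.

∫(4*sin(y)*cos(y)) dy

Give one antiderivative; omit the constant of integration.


Step 1. Substitute u = sin(y), turning ∫(4*sin(y)*cos(y)) dy into ∫(4*u) du: now ∫(4*u) du.
Step 2. Evaluate the standard form: now 2*u**2.
Step 3. Substitute back u = sin(y): now 2*sin(y)**2.
Answer: 2*sin(y)**2.


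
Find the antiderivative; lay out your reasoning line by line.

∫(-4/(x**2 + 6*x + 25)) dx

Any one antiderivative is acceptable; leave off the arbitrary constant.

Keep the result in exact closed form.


Step 1. Substitute u = -x - 3, turning ∫(-4/(x**2 + 6*x + 25)) dx into ∫(4/(u**2 + 16)) du: now ∫(4/(u**2 + 16)) du.
Step 2. Evaluate the standard form: now atan(u/4).
Step 3. Substitute back u = -x - 3: now -atan(x/4 + 3/4).
Answer: -atan(x/4 + 3/4).


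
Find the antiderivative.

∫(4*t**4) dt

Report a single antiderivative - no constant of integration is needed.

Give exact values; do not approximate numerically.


Answer: 4*t**5/5.


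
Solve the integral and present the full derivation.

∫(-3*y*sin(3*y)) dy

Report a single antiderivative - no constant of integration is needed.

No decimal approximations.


Step 1. Integrate ∫(-3*y*sin(3*y)) dy by parts with u = y, dv = (-3*sin(3*y)) dy, so v = cos(3*y): now y*cos(3*y) + ∫(-cos(3*y)) dy.
Step 2. Evaluate the standard form: now y*cos(3*y) - sin(3*y)/3.
Answer: y*cos(3*y) - sin(3*y)/3.


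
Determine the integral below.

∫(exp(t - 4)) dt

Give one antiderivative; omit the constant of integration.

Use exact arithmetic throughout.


Answer: exp(t - 4).


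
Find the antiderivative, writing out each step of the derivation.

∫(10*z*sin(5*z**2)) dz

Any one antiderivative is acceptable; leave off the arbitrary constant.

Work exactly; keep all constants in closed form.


Step 1. Substitute u = z**2, turning ∫(10*z*sin(5*z**2)) dz into ∫(5*sin(5*u)) du: now ∫(5*sin(5*u)) du.
Step 2. Evaluate the standard form: now -cos(5*u).
Step 3. Substitute back u = z**2: now -cos(5*z**2).
Answer: -cos(5*z**2).


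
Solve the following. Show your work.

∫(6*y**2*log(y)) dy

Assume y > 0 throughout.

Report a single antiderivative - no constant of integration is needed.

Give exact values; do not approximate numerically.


Step 1. Integrate ∫(6*y**2*log(y)) dy by parts with u = log(y), dv = (6*y**2) dy, so v = 2*y**3 [assuming y > 0]: now 2*y**3*log(y) + ∫(-2*y**2) dy.
Step 2. Evaluate the standard form: now 2*y**3*log(y) - 2*y**3/3.
Answer: 2*y**3*log(y) - 2*y**3/3.


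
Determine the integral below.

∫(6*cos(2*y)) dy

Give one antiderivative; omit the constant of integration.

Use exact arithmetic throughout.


Answer: 3*sin(2*y).


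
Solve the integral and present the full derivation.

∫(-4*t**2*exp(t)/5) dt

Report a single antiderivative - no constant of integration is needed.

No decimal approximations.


Step 1. Integrate ∫(-4*t**2*exp(t)/5) dt by parts with u = t**2, dv = (-4*exp(t)/5) dt, so v = -4*exp(t)/5: now -4*t**2*exp(t)/5 + ∫(8*t*exp(t)/5) dt.
Step 2. Integrate ∫(8*t*exp(t)/5) dt by parts with u = t, dv = (8*exp(t)/5) dt, so v = 8*exp(t)/5: now -4*t**2*exp(t)/5 + 8*t*exp(t)/5 + ∫(-8*exp(t)/5) dt.
Step 3. Evaluate the standard form: now -4*t**2*exp(t)/5 + 8*t*exp(t)/5 - 8*exp(t)/5.
Answer: -4*t**2*exp(t)/5 + 8*t*exp(t)/5 - 8*exp(t)/5.


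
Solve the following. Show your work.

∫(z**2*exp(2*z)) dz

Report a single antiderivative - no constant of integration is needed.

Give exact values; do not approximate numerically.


Step 1. Integrate ∫(z**2*exp(2*z)) dz by parts with u = z**2, dv = (exp(2*z)) dz, so v = exp(2*z)/2: now z**2*exp(2*z)/2 + ∫(-z*exp(2*z)) dz.
Step 2. Integrate ∫(-z*exp(2*z)) dz by parts with u = z, dv = (-exp(2*z)) dz, so v = -exp(2*z)/2: now z**2*exp(2*z)/2 - z*exp(2*z)/2 + ∫(exp(2*z)/2) dz.
Step 3. Evaluate the standard form: now z**2*exp(2*z)/2 - z*exp(2*z)/2 + exp(2*z)/4.
Answer: z**2*exp(2*z)/2 - z*exp(2*z)/2 + exp(2*z)/4.


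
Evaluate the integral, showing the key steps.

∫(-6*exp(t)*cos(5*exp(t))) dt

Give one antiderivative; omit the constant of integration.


Step 1. Substitute u = exp(t), turning ∫(-6*exp(t)*cos(5*exp(t))) dt into ∫(-6*cos(5*u)) du: now ∫(-6*cos(5*u)) du.
Step 2. Evaluate the standard form: now -6*sin(5*u)/5.
Step 3. Substitute back u = exp(t): now -6*sin(5*exp(t))/5.
Answer: -6*sin(5*exp(t))/5.


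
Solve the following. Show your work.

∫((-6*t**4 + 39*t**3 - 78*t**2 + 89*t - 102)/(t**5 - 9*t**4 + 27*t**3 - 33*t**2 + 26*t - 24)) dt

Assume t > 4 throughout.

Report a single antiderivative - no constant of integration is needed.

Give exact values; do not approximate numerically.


Step 1. Decompose ∫((-6*t**4 + 39*t**3 - 78*t**2 + 89*t - 102)/(t**5 - 9*t**4 + 27*t**3 - 33*t**2 + 26*t - 24)) dt by partial fractions, (-6*t**4 + 39*t**3 - 78*t**2 + 89*t - 102)/(t**5 - 9*t**4 + 27*t**3 - 33*t**2 + 26*t - 24) = 2/(t**2 + 1) - 2/(t - 2) - 3/(t - 3) - 1/(t - 4): now ∫(-1/(t - 4)) dt + ∫(-3/(t - 3)) dt + ∫(-2/(t - 2)) dt + ∫(2/(t**2 + 1)) dt.
Step 2. Evaluate the standard form [assuming t > 4]: now -log(t - 4) + ∫(-3/(t - 3)) dt + ∫(-2/(t - 2)) dt + ∫(2/(t**2 + 1)) dt.
Step 3. Evaluate the standard form [assuming t > 2]: now -log(t - 4) - 2*log(t - 2) + ∫(-3/(t - 3)) dt + ∫(2/(t**2 + 1)) dt.
Step 4. Evaluate the standard form [assuming t > 3]: now -log(t - 4) - 3*log(t - 3) - 2*log(t - 2) + ∫(2/(t**2 + 1)) dt.
Step 5. Evaluate the standard form: now -log(t - 4) - 3*log(t - 3) - 2*log(t - 2) + 2*atan(t).
Answer: -log(t - 4) - 3*log(t - 3) - 2*log(t - 2) + 2*atan(t).


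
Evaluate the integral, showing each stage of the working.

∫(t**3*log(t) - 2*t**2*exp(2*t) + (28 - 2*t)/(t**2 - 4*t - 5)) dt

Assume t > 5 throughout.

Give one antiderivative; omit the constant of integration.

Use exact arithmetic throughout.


Step 1. Rewrite: now ∫(-2*t**2*exp(2*t)) dt + ∫(t**3*log(t)) dt + ∫((28 - 2*t)/(t**2 - 4*t - 5)) dt.
Step 2. Decompose ∫((28 - 2*t)/(t**2 - 4*t - 5)) dt by partial fractions, (28 - 2*t)/(t**2 - 4*t - 5) = -5/(t + 1) + 3/(t - 5): now ∫(-2*t**2*exp(2*t)) dt + ∫(t**3*log(t)) dt + ∫(3/(t - 5)) dt + ∫(-5/(t + 1)) dt.
Step 3. Evaluate the standard form [assuming t > -1]: now -5*log(t + 1) + ∫(-2*t**2*exp(2*t)) dt + ∫(t**3*log(t)) dt + ∫(3/(t - 5)) dt.
Step 4. Evaluate the standard form [assuming t > 5]: now 3*log(t - 5) - 5*log(t + 1) + ∫(-2*t**2*exp(2*t)) dt + ∫(t**3*log(t)) dt.
Step 5. Integrate ∫(t**3*log(t)) dt by parts with u = log(t), dv = (t**3) dt, so v = t**4/4 [assuming t > 0]: now t**4*log(t)/4 + 3*log(t - 5) - 5*log(t + 1) + ∫(-t**3/4) dt + ∫(-2*t**2*exp(2*t)) dt.
Step 6. Evaluate the standard form: now t**4*log(t)/4 - t**4/16 + 3*log(t - 5) - 5*log(t + 1) + ∫(-2*t**2*exp(2*t)) dt.
Step 7. Integrate ∫(-2*t**2*exp(2*t)) dt by parts with u = t**2, dv = (-2*exp(2*t)) dt, so v = -exp(2*t): now t**4*log(t)/4 - t**4/16 - t**2*exp(2*t) + 3*log(t - 5) - 5*log(t + 1) + ∫(2*t*exp(2*t)) dt.
Step 8. Integrate ∫(2*t*exp(2*t)) dt by parts with u = t, dv = (2*exp(2*t)) dt, so v = exp(2*t): now t**4*log(t)/4 - t**4/16 - t**2*exp(2*t) + t*exp(2*t) + 3*log(t - 5) - 5*log(t + 1) + ∫(-exp(2*t)) dt.
Step 9. Evaluate the standard form: now t**4*log(t)/4 - t**4/16 - t**2*exp(2*t) + t*exp(2*t) - exp(2*t)/2 + 3*log(t - 5) - 5*log(t + 1).
Answer: t**4*log(t)/4 - t**4/16 - t**2*exp(2*t) + t*exp(2*t) - exp(2*t)/2 + 3*log(t - 5) - 5*log(t + 1).


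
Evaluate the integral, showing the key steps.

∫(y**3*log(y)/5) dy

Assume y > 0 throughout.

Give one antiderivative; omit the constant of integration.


Step 1. Integrate ∫(y**3*log(y)/5) dy by parts with u = log(y), dv = (y**3/5) dy, so v = y**4/20 [assuming y > 0]: now y**4*log(y)/20 + ∫(-y**3/20) dy.
Step 2. Evaluate the standard form: now y**4*log(y)/20 - y**4/80.
Answer: y**4*log(y)/20 - y**4/80.


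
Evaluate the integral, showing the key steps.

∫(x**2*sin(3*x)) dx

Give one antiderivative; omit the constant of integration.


Step 1. Integrate ∫(x**2*sin(3*x)) dx by parts with u = x**2, dv = (sin(3*x)) dx, so v = -cos(3*x)/3: now -x**2*cos(3*x)/3 + ∫(2*x*cos(3*x)/3) dx.
Step 2. Integrate ∫(2*x*cos(3*x)/3) dx by parts with u = x, dv = (2*cos(3*x)/3) dx, so v = 2*sin(3*x)/9: now -x**2*cos(3*x)/3 + 2*x*sin(3*x)/9 + ∫(-2*sin(3*x)/9) dx.
Step 3. Evaluate the standard form: now -x**2*cos(3*x)/3 + 2*x*sin(3*x)/9 + 2*cos(3*x)/27.
Answer: -x**2*cos(3*x)/3 + 2*x*sin(3*x)/9 + 2*cos(3*x)/27.


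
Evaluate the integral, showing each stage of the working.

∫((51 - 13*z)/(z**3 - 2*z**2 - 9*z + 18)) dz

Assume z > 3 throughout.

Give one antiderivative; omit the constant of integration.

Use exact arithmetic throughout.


Step 1. Decompose ∫((51 - 13*z)/(z**3 - 2*z**2 - 9*z + 18)) dz by partial fractions, (51 - 13*z)/(z**3 - 2*z**2 - 9*z + 18) = 3/(z + 3) - 5/(z - 2) + 2/(z - 3): now ∫(2/(z - 3)) dz + ∫(-5/(z - 2)) dz + ∫(3/(z + 3)) dz.
Step 2. Evaluate the standard form [assuming z > 3]: now 2*log(z - 3) + ∫(-5/(z - 2)) dz + ∫(3/(z + 3)) dz.
Step 3. Evaluate the standard form [assuming z > 2]: now 2*log(z - 3) - 5*log(z - 2) + ∫(3/(z + 3)) dz.
Step 4. Evaluate the standard form [assuming z > -3]: now 2*log(z - 3) - 5*log(z - 2) + 3*log(z + 3).
Answer: 2*log(z - 3) - 5*log(z - 2) + 3*log(z + 3).


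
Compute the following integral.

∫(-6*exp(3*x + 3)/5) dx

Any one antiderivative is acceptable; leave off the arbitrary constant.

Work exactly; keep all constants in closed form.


Answer: -2*exp(3*x + 3)/5.


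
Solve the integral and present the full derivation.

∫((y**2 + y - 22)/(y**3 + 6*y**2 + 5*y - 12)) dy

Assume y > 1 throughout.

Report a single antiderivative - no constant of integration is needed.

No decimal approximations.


Step 1. Decompose ∫((y**2 + y - 22)/(y**3 + 6*y**2 + 5*y - 12)) dy by partial fractions, (y**2 + y - 22)/(y**3 + 6*y**2 + 5*y - 12) = -2/(y + 4) + 4/(y + 3) - 1/(y - 1): now ∫(-1/(y - 1)) dy + ∫(4/(y + 3)) dy + ∫(-2/(y + 4)) dy.
Step 2. Evaluate the standard form [assuming y > 1]: now -log(y - 1) + ∫(4/(y + 3)) dy + ∫(-2/(y + 4)) dy.
Step 3. Evaluate the standard form [assuming y > -4]: now -log(y - 1) - 2*log(y + 4) + ∫(4/(y + 3)) dy.
Step 4. Evaluate the standard form [assuming y > -3]: now -log(y - 1) + 4*log(y + 3) - 2*log(y + 4).
Answer: -log(y - 1) + 4*log(y + 3) - 2*log(y + 4).


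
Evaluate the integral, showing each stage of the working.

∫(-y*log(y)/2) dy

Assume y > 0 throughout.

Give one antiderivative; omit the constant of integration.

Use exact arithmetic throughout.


Step 1. Integrate ∫(-y*log(y)/2) dy by parts with u = log(y), dv = (-y/2) dy, so v = -y**2/4 [assuming y > 0]: now -y**2*log(y)/4 + ∫(y/4) dy.
Step 2. Evaluate the standard form: now -y**2*log(y)/4 + y**2/8.
Answer: -y**2*log(y)/4 + y**2/8.


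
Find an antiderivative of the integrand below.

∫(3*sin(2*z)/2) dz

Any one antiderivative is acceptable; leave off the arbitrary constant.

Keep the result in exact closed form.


Answer: -3*cos(2*z)/4.


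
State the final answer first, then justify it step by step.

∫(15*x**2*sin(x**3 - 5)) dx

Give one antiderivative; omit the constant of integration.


The answer is -5*cos(x**3 - 5).
Step 1. Substitute u = x**3 - 5, turning ∫(15*x**2*sin(x**3 - 5)) dx into ∫(5*sin(u)) du: now ∫(5*sin(u)) du.
Step 2. Evaluate the standard form: now -5*cos(u).
Step 3. Substitute back u = x**3 - 5: now -5*cos(x**3 - 5).
Answer: -5*cos(x**3 - 5).


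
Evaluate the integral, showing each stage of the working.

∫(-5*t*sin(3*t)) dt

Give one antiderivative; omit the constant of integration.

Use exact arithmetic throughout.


Step 1. Integrate ∫(-5*t*sin(3*t)) dt by parts with u = t, dv = (-5*sin(3*t)) dt, so v = 5*cos(3*t)/3: now 5*t*cos(3*t)/3 + ∫(-5*cos(3*t)/3) dt.
Step 2. Evaluate the standard form: now 5*t*cos(3*t)/3 - 5*sin(3*t)/9.
Answer: 5*t*cos(3*t)/3 - 5*sin(3*t)/9.


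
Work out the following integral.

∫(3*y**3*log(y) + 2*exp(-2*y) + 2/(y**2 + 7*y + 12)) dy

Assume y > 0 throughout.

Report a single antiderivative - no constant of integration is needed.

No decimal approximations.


Answer: 3*y**4*log(y)/4 - 3*y**4/16 + 2*log(y + 3) - 2*log(y + 4) - exp(-2*y).


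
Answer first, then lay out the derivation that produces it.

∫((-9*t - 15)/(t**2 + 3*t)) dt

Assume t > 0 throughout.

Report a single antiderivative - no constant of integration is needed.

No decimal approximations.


The answer is -5*log(t) - 4*log(t + 3).
Step 1. Decompose ∫((-9*t - 15)/(t**2 + 3*t)) dt by partial fractions, (-9*t - 15)/(t**2 + 3*t) = -4/(t + 3) - 5/t: now ∫(-5/t) dt + ∫(-4/(t + 3)) dt.
Step 2. Evaluate the standard form [assuming t > 0]: now -5*log(t) + ∫(-4/(t + 3)) dt.
Step 3. Evaluate the standard form [assuming t > -3]: now -5*log(t) - 4*log(t + 3).
Answer: -5*log(t) - 4*log(t + 3).


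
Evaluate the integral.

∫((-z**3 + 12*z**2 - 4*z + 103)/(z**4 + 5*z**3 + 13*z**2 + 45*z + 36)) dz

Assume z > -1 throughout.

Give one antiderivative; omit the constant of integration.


Answer: 4*log(z + 1) - 5*log(z + 4) + atan(z/3)/3.


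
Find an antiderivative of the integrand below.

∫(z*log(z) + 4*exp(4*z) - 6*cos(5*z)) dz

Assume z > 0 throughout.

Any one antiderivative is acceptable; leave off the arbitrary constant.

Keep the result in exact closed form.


Answer: z**2*log(z)/2 - z**2/4 + exp(4*z) - 6*sin(5*z)/5.


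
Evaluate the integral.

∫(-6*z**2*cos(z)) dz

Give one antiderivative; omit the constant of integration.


Answer: -6*z**2*sin(z) - 12*z*cos(z) + 12*sin(z).


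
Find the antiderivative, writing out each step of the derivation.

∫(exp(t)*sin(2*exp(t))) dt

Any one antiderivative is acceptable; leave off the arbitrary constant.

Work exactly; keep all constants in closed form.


Step 1. Substitute u = exp(t), turning ∫(exp(t)*sin(2*exp(t))) dt into ∫(sin(2*u)) du: now ∫(sin(2*u)) du.
Step 2. Evaluate the standard form: now -cos(2*u)/2.
Step 3. Substitute back u = exp(t): now -cos(2*exp(t))/2.
Answer: -cos(2*exp(t))/2.


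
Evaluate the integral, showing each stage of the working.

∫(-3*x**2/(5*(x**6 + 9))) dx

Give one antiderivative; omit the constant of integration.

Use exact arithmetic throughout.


Step 1. Substitute u = x**3, turning ∫(-3*x**2/(5*(x**6 + 9))) dx into ∫(-1/(5*(u**2 + 9))) du: now ∫(-1/(5*(u**2 + 9))) du.
Step 2. Evaluate the standard form: now -atan(u/3)/15.
Step 3. Substitute back u = x**3: now -atan(x**3/3)/15.
Answer: -atan(x**3/3)/15.


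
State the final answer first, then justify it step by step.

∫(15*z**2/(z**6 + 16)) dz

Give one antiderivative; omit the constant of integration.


The answer is 5*atan(z**3/4)/4.
Step 1. Substitute u = z**3, turning ∫(15*z**2/(z**6 + 16)) dz into ∫(5/(u**2 + 16)) du: now ∫(5/(u**2 + 16)) du.
Step 2. Evaluate the standard form: now 5*atan(u/4)/4.
Step 3. Substitute back u = z**3: now 5*atan(z**3/4)/4.
Answer: 5*atan(z**3/4)/4.


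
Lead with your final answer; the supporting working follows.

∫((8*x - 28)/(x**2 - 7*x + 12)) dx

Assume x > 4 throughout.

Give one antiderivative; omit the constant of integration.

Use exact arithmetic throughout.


The answer is 4*log(x - 4) + 4*log(x - 3).
Step 1. Decompose ∫((8*x - 28)/(x**2 - 7*x + 12)) dx by partial fractions, (8*x - 28)/(x**2 - 7*x + 12) = 4/(x - 3) + 4/(x - 4): now ∫(4/(x - 4)) dx + ∫(4/(x - 3)) dx.
Step 2. Evaluate the standard form [assuming x > 3]: now 4*log(x - 3) + ∫(4/(x - 4)) dx.
Step 3. Evaluate the standard form [assuming x > 4]: now 4*log(x - 4) + 4*log(x - 3).
Answer: 4*log(x - 4) + 4*log(x - 3).


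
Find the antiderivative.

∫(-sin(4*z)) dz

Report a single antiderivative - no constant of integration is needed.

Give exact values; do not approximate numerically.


Answer: cos(4*z)/4.


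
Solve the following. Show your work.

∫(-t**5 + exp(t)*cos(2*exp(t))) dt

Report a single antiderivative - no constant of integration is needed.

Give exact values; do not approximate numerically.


Step 1. Rewrite: now ∫(-t**5) dt + ∫(exp(t)*cos(2*exp(t))) dt.
Step 2. Evaluate the standard form: now -t**6/6 + ∫(exp(t)*cos(2*exp(t))) dt.
Step 3. Substitute u = exp(t), turning ∫(exp(t)*cos(2*exp(t))) dt into ∫(cos(2*u)) du: now -t**6/6 + ∫(cos(2*u)) du.
Step 4. Evaluate the standard form: now -t**6/6 + sin(2*u)/2.
Step 5. Substitute back u = exp(t): now -t**6/6 + sin(2*exp(t))/2.
Answer: -t**6/6 + sin(2*exp(t))/2.


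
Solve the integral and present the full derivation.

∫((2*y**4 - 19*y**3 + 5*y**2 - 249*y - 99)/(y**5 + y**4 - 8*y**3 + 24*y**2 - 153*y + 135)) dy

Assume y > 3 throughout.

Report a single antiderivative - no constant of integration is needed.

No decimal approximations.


Step 1. Decompose ∫((2*y**4 - 19*y**3 + 5*y**2 - 249*y - 99)/(y**5 + y**4 - 8*y**3 + 24*y**2 - 153*y + 135)) dy by partial fractions, (2*y**4 - 19*y**3 + 5*y**2 - 249*y - 99)/(y**5 + y**4 - 8*y**3 + 24*y**2 - 153*y + 135) = 3/(y**2 + 9) + 3/(y + 5) + 3/(y - 1) - 4/(y - 3): now ∫(-4/(y - 3)) dy + ∫(3/(y - 1)) dy + ∫(3/(y + 5)) dy + ∫(3/(y**2 + 9)) dy.
Step 2. Evaluate the standard form [assuming y > 3]: now -4*log(y - 3) + ∫(3/(y - 1)) dy + ∫(3/(y + 5)) dy + ∫(3/(y**2 + 9)) dy.
Step 3. Evaluate the standard form [assuming y > 1]: now -4*log(y - 3) + 3*log(y - 1) + ∫(3/(y + 5)) dy + ∫(3/(y**2 + 9)) dy.
Step 4. Evaluate the standard form [assuming y > -5]: now -4*log(y - 3) + 3*log(y - 1) + 3*log(y + 5) + ∫(3/(y**2 + 9)) dy.
Step 5. Evaluate the standard form: now -4*log(y - 3) + 3*log(y - 1) + 3*log(y + 5) + atan(y/3).
Answer: -4*log(y - 3) + 3*log(y - 1) + 3*log(y + 5) + atan(y/3).


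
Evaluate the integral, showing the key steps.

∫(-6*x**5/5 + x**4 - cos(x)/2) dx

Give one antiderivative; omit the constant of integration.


Step 1. Rewrite: now ∫(x**4) dx + ∫(-6*x**5/5) dx + ∫(-cos(x)/2) dx.
Step 2. Evaluate the standard form: now x**5/5 + ∫(-6*x**5/5) dx + ∫(-cos(x)/2) dx.
Step 3. Evaluate the standard form: now -x**6/5 + x**5/5 + ∫(-cos(x)/2) dx.
Step 4. Evaluate the standard form: now -x**6/5 + x**5/5 - sin(x)/2.
Answer: -x**6/5 + x**5/5 - sin(x)/2.


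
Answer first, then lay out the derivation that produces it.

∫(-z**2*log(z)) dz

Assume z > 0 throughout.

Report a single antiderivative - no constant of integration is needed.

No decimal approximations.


The answer is -z**3*log(z)/3 + z**3/9.
Step 1. Integrate ∫(-z**2*log(z)) dz by parts with u = log(z), dv = (-z**2) dz, so v = -z**3/3 [assuming z > 0]: now -z**3*log(z)/3 + ∫(z**2/3) dz.
Step 2. Evaluate the standard form: now -z**3*log(z)/3 + z**3/9.
Answer: -z**3*log(z)/3 + z**3/9.


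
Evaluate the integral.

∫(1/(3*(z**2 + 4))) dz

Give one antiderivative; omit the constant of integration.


Answer: atan(z/2)/6.


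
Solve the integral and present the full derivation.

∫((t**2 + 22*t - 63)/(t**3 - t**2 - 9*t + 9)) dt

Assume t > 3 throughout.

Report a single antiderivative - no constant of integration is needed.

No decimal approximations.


Step 1. Decompose ∫((t**2 + 22*t - 63)/(t**3 - t**2 - 9*t + 9)) dt by partial fractions, (t**2 + 22*t - 63)/(t**3 - t**2 - 9*t + 9) = -5/(t + 3) + 5/(t - 1) + 1/(t - 3): now ∫(1/(t - 3)) dt + ∫(5/(t - 1)) dt + ∫(-5/(t + 3)) dt.
Step 2. Evaluate the standard form [assuming t > 1]: now 5*log(t - 1) + ∫(1/(t - 3)) dt + ∫(-5/(t + 3)) dt.
Step 3. Evaluate the standard form [assuming t > 3]: now log(t - 3) + 5*log(t - 1) + ∫(-5/(t + 3)) dt.
Step 4. Evaluate the standard form [assuming t > -3]: now log(t - 3) + 5*log(t - 1) - 5*log(t + 3).
Answer: log(t - 3) + 5*log(t - 1) - 5*log(t + 3).


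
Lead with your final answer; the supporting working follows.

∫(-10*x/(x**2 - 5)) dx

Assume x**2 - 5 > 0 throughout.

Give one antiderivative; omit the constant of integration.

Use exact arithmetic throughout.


The answer is -5*log(x**2 - 5).
Step 1. Substitute u = x**2 - 5, turning ∫(-10*x/(x**2 - 5)) dx into ∫(-5/u) du: now ∫(-5/u) du.
Step 2. Evaluate the standard form [assuming u > 0]: now -5*log(u).
Step 3. Substitute back u = x**2 - 5: now -5*log(x**2 - 5).
Answer: -5*log(x**2 - 5).


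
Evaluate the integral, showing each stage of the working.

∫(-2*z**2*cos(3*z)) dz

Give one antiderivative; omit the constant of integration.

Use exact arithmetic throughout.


Step 1. Integrate ∫(-2*z**2*cos(3*z)) dz by parts with u = z**2, dv = (-2*cos(3*z)) dz, so v = -2*sin(3*z)/3: now -2*z**2*sin(3*z)/3 + ∫(4*z*sin(3*z)/3) dz.
Step 2. Integrate ∫(4*z*sin(3*z)/3) dz by parts with u = z, dv = (4*sin(3*z)/3) dz, so v = -4*cos(3*z)/9: now -2*z**2*sin(3*z)/3 - 4*z*cos(3*z)/9 + ∫(4*cos(3*z)/9) dz.
Step 3. Evaluate the standard form: now -2*z**2*sin(3*z)/3 - 4*z*cos(3*z)/9 + 4*sin(3*z)/27.
Answer: -2*z**2*sin(3*z)/3 - 4*z*cos(3*z)/9 + 4*sin(3*z)/27.


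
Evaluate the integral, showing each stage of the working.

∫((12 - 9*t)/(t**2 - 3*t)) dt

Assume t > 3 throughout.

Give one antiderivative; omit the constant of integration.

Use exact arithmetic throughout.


Step 1. Decompose ∫((12 - 9*t)/(t**2 - 3*t)) dt by partial fractions, (12 - 9*t)/(t**2 - 3*t) = -5/(t - 3) - 4/t: now ∫(-4/t) dt + ∫(-5/(t - 3)) dt.
Step 2. Evaluate the standard form [assuming t > 0]: now -4*log(t) + ∫(-5/(t - 3)) dt.
Step 3. Evaluate the standard form [assuming t > 3]: now -4*log(t) - 5*log(t - 3).
Answer: -4*log(t) - 5*log(t - 3).


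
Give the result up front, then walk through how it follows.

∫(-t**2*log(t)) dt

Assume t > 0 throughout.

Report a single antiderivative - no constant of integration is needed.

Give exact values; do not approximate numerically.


The answer is -t**3*log(t)/3 + t**3/9.
Step 1. Integrate ∫(-t**2*log(t)) dt by parts with u = log(t), dv = (-t**2) dt, so v = -t**3/3 [assuming t > 0]: now -t**3*log(t)/3 + ∫(t**2/3) dt.
Step 2. Evaluate the standard form: now -t**3*log(t)/3 + t**3/9.
Answer: -t**3*log(t)/3 + t**3/9.


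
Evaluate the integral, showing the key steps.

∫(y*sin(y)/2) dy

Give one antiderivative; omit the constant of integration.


Step 1. Integrate ∫(y*sin(y)/2) dy by parts with u = y, dv = (sin(y)/2) dy, so v = -cos(y)/2: now -y*cos(y)/2 + ∫(cos(y)/2) dy.
Step 2. Evaluate the standard form: now -y*cos(y)/2 + sin(y)/2.
Answer: -y*cos(y)/2 + sin(y)/2.


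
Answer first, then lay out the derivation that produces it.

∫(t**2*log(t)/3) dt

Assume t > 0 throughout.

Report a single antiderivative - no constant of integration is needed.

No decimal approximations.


The answer is t**3*log(t)/9 - t**3/27.
Step 1. Integrate ∫(t**2*log(t)/3) dt by parts with u = log(t), dv = (t**2/3) dt, so v = t**3/9 [assuming t > 0]: now t**3*log(t)/9 + ∫(-t**2/9) dt.
Step 2. Evaluate the standard form: now t**3*log(t)/9 - t**3/27.
Answer: t**3*log(t)/9 - t**3/27.


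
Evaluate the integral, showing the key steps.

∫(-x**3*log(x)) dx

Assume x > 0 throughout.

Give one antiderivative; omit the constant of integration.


Step 1. Integrate ∫(-x**3*log(x)) dx by parts with u = log(x), dv = (-x**3) dx, so v = -x**4/4 [assuming x > 0]: now -x**4*log(x)/4 + ∫(x**3/4) dx.
Step 2. Evaluate the standard form: now -x**4*log(x)/4 + x**4/16.
Answer: -x**4*log(x)/4 + x**4/16.


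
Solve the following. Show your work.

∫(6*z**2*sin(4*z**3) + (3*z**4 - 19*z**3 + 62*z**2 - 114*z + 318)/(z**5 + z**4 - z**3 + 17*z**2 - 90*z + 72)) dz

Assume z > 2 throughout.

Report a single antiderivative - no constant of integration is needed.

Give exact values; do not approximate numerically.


Step 1. Rewrite: now ∫(6*z**2*sin(4*z**3)) dz + ∫((3*z**4 - 19*z**3 + 62*z**2 - 114*z + 318)/(z**5 + z**4 - z**3 + 17*z**2 - 90*z + 72)) dz.
Step 2. Decompose ∫((3*z**4 - 19*z**3 + 62*z**2 - 114*z + 318)/(z**5 + z**4 - z**3 + 17*z**2 - 90*z + 72)) dz by partial fractions, (3*z**4 - 19*z**3 + 62*z**2 - 114*z + 318)/(z**5 + z**4 - z**3 + 17*z**2 - 90*z + 72) = -3/(z**2 + 9) + 5/(z + 4) - 5/(z - 1) + 3/(z - 2): now ∫(6*z**2*sin(4*z**3)) dz + ∫(3/(z - 2)) dz + ∫(-5/(z - 1)) dz + ∫(5/(z + 4)) dz + ∫(-3/(z**2 + 9)) dz.
Step 3. Evaluate the standard form [assuming z > 1]: now -5*log(z - 1) + ∫(6*z**2*sin(4*z**3)) dz + ∫(3/(z - 2)) dz + ∫(5/(z + 4)) dz + ∫(-3/(z**2 + 9)) dz.
Step 4. Evaluate the standard form [assuming z > 2]: now 3*log(z - 2) - 5*log(z - 1) + ∫(6*z**2*sin(4*z**3)) dz + ∫(5/(z + 4)) dz + ∫(-3/(z**2 + 9)) dz.
Step 5. Evaluate the standard form [assuming z > -4]: now 3*log(z - 2) - 5*log(z - 1) + 5*log(z + 4) + ∫(6*z**2*sin(4*z**3)) dz + ∫(-3/(z**2 + 9)) dz.
Step 6. Evaluate the standard form: now 3*log(z - 2) - 5*log(z - 1) + 5*log(z + 4) - atan(z/3) + ∫(6*z**2*sin(4*z**3)) dz.
Step 7. Substitute u = z**3, turning ∫(6*z**2*sin(4*z**3)) dz into ∫(2*sin(4*u)) du: now 3*log(z - 2) - 5*log(z - 1) + 5*log(z + 4) - atan(z/3) + ∫(2*sin(4*u)) du.
Step 8. Evaluate the standard form: now 3*log(z - 2) - 5*log(z - 1) + 5*log(z + 4) - cos(4*u)/2 - atan(z/3).
Step 9. Substitute back u = z**3: now 3*log(z - 2) - 5*log(z - 1) + 5*log(z + 4) - cos(4*z**3)/2 - atan(z/3).
Answer: 3*log(z - 2) - 5*log(z - 1) + 5*log(z + 4) - cos(4*z**3)/2 - atan(z/3).


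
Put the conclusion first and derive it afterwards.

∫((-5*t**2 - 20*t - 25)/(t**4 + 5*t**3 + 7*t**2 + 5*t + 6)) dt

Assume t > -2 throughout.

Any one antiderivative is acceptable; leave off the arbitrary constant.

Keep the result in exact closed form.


The answer is -log(t + 2) + log(t + 3) - 4*atan(t).
Step 1. Decompose ∫((-5*t**2 - 20*t - 25)/(t**4 + 5*t**3 + 7*t**2 + 5*t + 6)) dt by partial fractions, (-5*t**2 - 20*t - 25)/(t**4 + 5*t**3 + 7*t**2 + 5*t + 6) = -4/(t**2 + 1) + 1/(t + 3) - 1/(t + 2): now ∫(-1/(t + 2)) dt + ∫(1/(t + 3)) dt + ∫(-4/(t**2 + 1)) dt.
Step 2. Evaluate the standard form [assuming t > -2]: now -log(t + 2) + ∫(1/(t + 3)) dt + ∫(-4/(t**2 + 1)) dt.
Step 3. Evaluate the standard form [assuming t > -3]: now -log(t + 2) + log(t + 3) + ∫(-4/(t**2 + 1)) dt.
Step 4. Evaluate the standard form: now -log(t + 2) + log(t + 3) - 4*atan(t).
Answer: -log(t + 2) + log(t + 3) - 4*atan(t).


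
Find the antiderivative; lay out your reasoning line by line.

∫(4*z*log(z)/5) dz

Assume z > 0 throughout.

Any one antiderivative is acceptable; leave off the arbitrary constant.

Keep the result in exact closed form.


Step 1. Integrate ∫(4*z*log(z)/5) dz by parts with u = log(z), dv = (4*z/5) dz, so v = 2*z**2/5 [assuming z > 0]: now 2*z**2*log(z)/5 + ∫(-2*z/5) dz.
Step 2. Evaluate the standard form: now 2*z**2*log(z)/5 - z**2/5.
Answer: 2*z**2*log(z)/5 - z**2/5.


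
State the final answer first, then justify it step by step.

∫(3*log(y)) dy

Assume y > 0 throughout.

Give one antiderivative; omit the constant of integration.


The answer is 3*y*log(y) - 3*y.
Step 1. Integrate ∫(3*log(y)) dy by parts with u = log(y), dv = (3) dy, so v = 3*y [assuming y > 0]: now 3*y*log(y) + ∫(-3) dy.
Step 2. Evaluate the standard form: now 3*y*log(y) - 3*y.
Answer: 3*y*log(y) - 3*y.


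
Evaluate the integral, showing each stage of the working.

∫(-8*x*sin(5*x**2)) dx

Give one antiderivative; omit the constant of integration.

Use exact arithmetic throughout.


Step 1. Substitute u = x**2, turning ∫(-8*x*sin(5*x**2)) dx into ∫(-4*sin(5*u)) du: now ∫(-4*sin(5*u)) du.
Step 2. Evaluate the standard form: now 4*cos(5*u)/5.
Step 3. Substitute back u = x**2: now 4*cos(5*x**2)/5.
Answer: 4*cos(5*x**2)/5.


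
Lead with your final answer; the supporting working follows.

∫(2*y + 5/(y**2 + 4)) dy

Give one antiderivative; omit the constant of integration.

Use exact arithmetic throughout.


The answer is y**2 + 5*atan(y/2)/2.
Step 1. Rewrite: now ∫(2*y) dy + ∫(5/(y**2 + 4)) dy.
Step 2. Evaluate the standard form: now y**2 + ∫(5/(y**2 + 4)) dy.
Step 3. Evaluate the standard form: now y**2 + 5*atan(y/2)/2.
Answer: y**2 + 5*atan(y/2)/2.


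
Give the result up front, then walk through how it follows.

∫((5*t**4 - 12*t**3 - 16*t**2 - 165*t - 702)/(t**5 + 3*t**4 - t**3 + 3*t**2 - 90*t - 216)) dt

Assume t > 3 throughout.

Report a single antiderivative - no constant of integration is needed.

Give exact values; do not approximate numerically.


The answer is -2*log(t - 3) + 2*log(t + 2) + 5*log(t + 4) + atan(t/3).
Step 1. Decompose ∫((5*t**4 - 12*t**3 - 16*t**2 - 165*t - 702)/(t**5 + 3*t**4 - t**3 + 3*t**2 - 90*t - 216)) dt by partial fractions, (5*t**4 - 12*t**3 - 16*t**2 - 165*t - 702)/(t**5 + 3*t**4 - t**3 + 3*t**2 - 90*t - 216) = 3/(t**2 + 9) + 5/(t + 4) + 2/(t + 2) - 2/(t - 3): now ∫(-2/(t - 3)) dt + ∫(2/(t + 2)) dt + ∫(5/(t + 4)) dt + ∫(3/(t**2 + 9)) dt.
Step 2. Evaluate the standard form [assuming t > -4]: now 5*log(t + 4) + ∫(-2/(t - 3)) dt + ∫(2/(t + 2)) dt + ∫(3/(t**2 + 9)) dt.
Step 3. Evaluate the standard form [assuming t > 3]: now -2*log(t - 3) + 5*log(t + 4) + ∫(2/(t + 2)) dt + ∫(3/(t**2 + 9)) dt.
Step 4. Evaluate the standard form [assuming t > -2]: now -2*log(t - 3) + 2*log(t + 2) + 5*log(t + 4) + ∫(3/(t**2 + 9)) dt.
Step 5. Evaluate the standard form: now -2*log(t - 3) + 2*log(t + 2) + 5*log(t + 4) + atan(t/3).
Answer: -2*log(t - 3) + 2*log(t + 2) + 5*log(t + 4) + atan(t/3).


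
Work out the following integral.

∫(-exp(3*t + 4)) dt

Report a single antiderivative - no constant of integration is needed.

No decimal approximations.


Answer: -exp(3*t + 4)/3.


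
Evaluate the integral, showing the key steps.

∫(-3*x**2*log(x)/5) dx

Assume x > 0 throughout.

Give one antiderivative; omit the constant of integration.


Step 1. Integrate ∫(-3*x**2*log(x)/5) dx by parts with u = log(x), dv = (-3*x**2/5) dx, so v = -x**3/5 [assuming x > 0]: now -x**3*log(x)/5 + ∫(x**2/5) dx.
Step 2. Evaluate the standard form: now -x**3*log(x)/5 + x**3/15.
Answer: -x**3*log(x)/5 + x**3/15.


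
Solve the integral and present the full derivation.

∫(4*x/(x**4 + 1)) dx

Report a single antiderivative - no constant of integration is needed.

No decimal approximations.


Step 1. Substitute u = x**2, turning ∫(4*x/(x**4 + 1)) dx into ∫(2/(u**2 + 1)) du: now ∫(2/(u**2 + 1)) du.
Step 2. Evaluate the standard form: now 2*atan(u).
Step 3. Substitute back u = x**2: now 2*atan(x**2).
Answer: 2*atan(x**2).


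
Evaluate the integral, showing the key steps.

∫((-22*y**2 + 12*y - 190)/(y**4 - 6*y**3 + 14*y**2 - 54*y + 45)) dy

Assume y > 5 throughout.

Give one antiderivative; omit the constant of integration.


Step 1. Decompose ∫((-22*y**2 + 12*y - 190)/(y**4 - 6*y**3 + 14*y**2 - 54*y + 45)) dy by partial fractions, (-22*y**2 + 12*y - 190)/(y**4 - 6*y**3 + 14*y**2 - 54*y + 45) = -2/(y**2 + 9) + 5/(y - 1) - 5/(y - 5): now ∫(-5/(y - 5)) dy + ∫(5/(y - 1)) dy + ∫(-2/(y**2 + 9)) dy.
Step 2. Evaluate the standard form [assuming y > 5]: now -5*log(y - 5) + ∫(5/(y - 1)) dy + ∫(-2/(y**2 + 9)) dy.
Step 3. Evaluate the standard form [assuming y > 1]: now -5*log(y - 5) + 5*log(y - 1) + ∫(-2/(y**2 + 9)) dy.
Step 4. Evaluate the standard form: now -5*log(y - 5) + 5*log(y - 1) - 2*atan(y/3)/3.
Answer: -5*log(y - 5) + 5*log(y - 1) - 2*atan(y/3)/3.


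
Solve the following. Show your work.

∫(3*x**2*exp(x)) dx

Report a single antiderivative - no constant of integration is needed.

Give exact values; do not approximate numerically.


Step 1. Integrate ∫(3*x**2*exp(x)) dx by parts with u = x**2, dv = (3*exp(x)) dx, so v = 3*exp(x): now 3*x**2*exp(x) + ∫(-6*x*exp(x)) dx.
Step 2. Integrate ∫(-6*x*exp(x)) dx by parts with u = x, dv = (-6*exp(x)) dx, so v = -6*exp(x): now 3*x**2*exp(x) - 6*x*exp(x) + ∫(6*exp(x)) dx.
Step 3. Evaluate the standard form: now 3*x**2*exp(x) - 6*x*exp(x) + 6*exp(x).
Answer: 3*x**2*exp(x) - 6*x*exp(x) + 6*exp(x).


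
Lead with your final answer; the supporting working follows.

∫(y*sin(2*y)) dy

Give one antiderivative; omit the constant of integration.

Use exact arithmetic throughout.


The answer is -y*cos(2*y)/2 + sin(2*y)/4.
Step 1. Integrate ∫(y*sin(2*y)) dy by parts with u = y, dv = (sin(2*y)) dy, so v = -cos(2*y)/2: now -y*cos(2*y)/2 + ∫(cos(2*y)/2) dy.
Step 2. Evaluate the standard form: now -y*cos(2*y)/2 + sin(2*y)/4.
Answer: -y*cos(2*y)/2 + sin(2*y)/4.


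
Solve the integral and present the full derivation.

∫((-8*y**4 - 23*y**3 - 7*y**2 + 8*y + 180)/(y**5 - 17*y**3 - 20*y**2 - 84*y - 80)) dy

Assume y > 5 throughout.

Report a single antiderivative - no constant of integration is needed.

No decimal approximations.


Step 1. Decompose ∫((-8*y**4 - 23*y**3 - 7*y**2 + 8*y + 180)/(y**5 - 17*y**3 - 20*y**2 - 84*y - 80)) dy by partial fractions, (-8*y**4 - 23*y**3 - 7*y**2 + 8*y + 180)/(y**5 - 17*y**3 - 20*y**2 - 84*y - 80) = -4/(y**2 + 4) - 1/(y + 4) - 2/(y + 1) - 5/(y - 5): now ∫(-5/(y - 5)) dy + ∫(-2/(y + 1)) dy + ∫(-1/(y + 4)) dy + ∫(-4/(y**2 + 4)) dy.
Step 2. Evaluate the standard form [assuming y > -4]: now -log(y + 4) + ∫(-5/(y - 5)) dy + ∫(-2/(y + 1)) dy + ∫(-4/(y**2 + 4)) dy.
Step 3. Evaluate the standard form [assuming y > -1]: now -2*log(y + 1) - log(y + 4) + ∫(-5/(y - 5)) dy + ∫(-4/(y**2 + 4)) dy.
Step 4. Evaluate the standard form [assuming y > 5]: now -5*log(y - 5) - 2*log(y + 1) - log(y + 4) + ∫(-4/(y**2 + 4)) dy.
Step 5. Evaluate the standard form: now -5*log(y - 5) - 2*log(y + 1) - log(y + 4) - 2*atan(y/2).
Answer: -5*log(y - 5) - 2*log(y + 1) - log(y + 4) - 2*atan(y/2).


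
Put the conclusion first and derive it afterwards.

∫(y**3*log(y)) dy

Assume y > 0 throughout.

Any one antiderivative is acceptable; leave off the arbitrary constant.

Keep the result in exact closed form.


The answer is y**4*log(y)/4 - y**4/16.
Step 1. Integrate ∫(y**3*log(y)) dy by parts with u = log(y), dv = (y**3) dy, so v = y**4/4 [assuming y > 0]: now y**4*log(y)/4 + ∫(-y**3/4) dy.
Step 2. Evaluate the standard form: now y**4*log(y)/4 - y**4/16.
Answer: y**4*log(y)/4 - y**4/16.


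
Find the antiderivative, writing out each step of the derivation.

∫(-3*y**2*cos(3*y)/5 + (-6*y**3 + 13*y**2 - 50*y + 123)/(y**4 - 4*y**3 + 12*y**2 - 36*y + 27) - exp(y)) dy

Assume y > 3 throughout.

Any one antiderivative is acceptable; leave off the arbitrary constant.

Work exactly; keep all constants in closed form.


Step 1. Rewrite: now ∫(-3*y**2*cos(3*y)/5) dy + ∫((-6*y**3 + 13*y**2 - 50*y + 123)/(y**4 - 4*y**3 + 12*y**2 - 36*y + 27)) dy + ∫(-exp(y)) dy.
Step 2. Decompose ∫((-6*y**3 + 13*y**2 - 50*y + 123)/(y**4 - 4*y**3 + 12*y**2 - 36*y + 27)) dy by partial fractions, (-6*y**3 + 13*y**2 - 50*y + 123)/(y**4 - 4*y**3 + 12*y**2 - 36*y + 27) = -1/(y**2 + 9) - 4/(y - 1) - 2/(y - 3): now ∫(-3*y**2*cos(3*y)/5) dy + ∫(-2/(y - 3)) dy + ∫(-4/(y - 1)) dy + ∫(-1/(y**2 + 9)) dy + ∫(-exp(y)) dy.
Step 3. Evaluate the standard form [assuming y > 1]: now -4*log(y - 1) + ∫(-3*y**2*cos(3*y)/5) dy + ∫(-2/(y - 3)) dy + ∫(-1/(y**2 + 9)) dy + ∫(-exp(y)) dy.
Step 4. Evaluate the standard form [assuming y > 3]: now -2*log(y - 3) - 4*log(y - 1) + ∫(-3*y**2*cos(3*y)/5) dy + ∫(-1/(y**2 + 9)) dy + ∫(-exp(y)) dy.
Step 5. Evaluate the standard form: now -2*log(y - 3) - 4*log(y - 1) - atan(y/3)/3 + ∫(-3*y**2*cos(3*y)/5) dy + ∫(-exp(y)) dy.
Step 6. Integrate ∫(-3*y**2*cos(3*y)/5) dy by parts with u = y**2, dv = (-3*cos(3*y)/5) dy, so v = -sin(3*y)/5: now -y**2*sin(3*y)/5 - 2*log(y - 3) - 4*log(y - 1) - atan(y/3)/3 + ∫(2*y*sin(3*y)/5) dy + ∫(-exp(y)) dy.
Step 7. Integrate ∫(2*y*sin(3*y)/5) dy by parts with u = y, dv = (2*sin(3*y)/5) dy, so v = -2*cos(3*y)/15: now -y**2*sin(3*y)/5 - 2*y*cos(3*y)/15 - 2*log(y - 3) - 4*log(y - 1) - atan(y/3)/3 + ∫(-exp(y)) dy + ∫(2*cos(3*y)/15) dy.
Step 8. Evaluate the standard form: now -y**2*sin(3*y)/5 - 2*y*cos(3*y)/15 - 2*log(y - 3) - 4*log(y - 1) + 2*sin(3*y)/45 - atan(y/3)/3 + ∫(-exp(y)) dy.
Step 9. Evaluate the standard form: now -y**2*sin(3*y)/5 - 2*y*cos(3*y)/15 - exp(y) - 2*log(y - 3) - 4*log(y - 1) + 2*sin(3*y)/45 - atan(y/3)/3.
Answer: -y**2*sin(3*y)/5 - 2*y*cos(3*y)/15 - exp(y) - 2*log(y - 3) - 4*log(y - 1) + 2*sin(3*y)/45 - atan(y/3)/3.


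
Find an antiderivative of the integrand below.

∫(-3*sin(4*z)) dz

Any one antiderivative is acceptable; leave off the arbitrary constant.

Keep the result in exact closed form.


Answer: 3*cos(4*z)/4.


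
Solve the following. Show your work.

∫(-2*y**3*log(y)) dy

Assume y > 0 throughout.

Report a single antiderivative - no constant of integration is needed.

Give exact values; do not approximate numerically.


Step 1. Integrate ∫(-2*y**3*log(y)) dy by parts with u = log(y), dv = (-2*y**3) dy, so v = -y**4/2 [assuming y > 0]: now -y**4*log(y)/2 + ∫(y**3/2) dy.
Step 2. Evaluate the standard form: now -y**4*log(y)/2 + y**4/8.
Answer: -y**4*log(y)/2 + y**4/8.


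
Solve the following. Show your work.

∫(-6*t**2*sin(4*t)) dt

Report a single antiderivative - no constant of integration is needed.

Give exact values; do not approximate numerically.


Step 1. Integrate ∫(-6*t**2*sin(4*t)) dt by parts with u = t**2, dv = (-6*sin(4*t)) dt, so v = 3*cos(4*t)/2: now 3*t**2*cos(4*t)/2 + ∫(-3*t*cos(4*t)) dt.
Step 2. Integrate ∫(-3*t*cos(4*t)) dt by parts with u = t, dv = (-3*cos(4*t)) dt, so v = -3*sin(4*t)/4: now 3*t**2*cos(4*t)/2 - 3*t*sin(4*t)/4 + ∫(3*sin(4*t)/4) dt.
Step 3. Evaluate the standard form: now 3*t**2*cos(4*t)/2 - 3*t*sin(4*t)/4 - 3*cos(4*t)/16.
Answer: 3*t**2*cos(4*t)/2 - 3*t*sin(4*t)/4 - 3*cos(4*t)/16.


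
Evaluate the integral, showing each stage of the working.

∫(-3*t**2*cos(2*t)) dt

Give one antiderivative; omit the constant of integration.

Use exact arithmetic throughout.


Step 1. Integrate ∫(-3*t**2*cos(2*t)) dt by parts with u = t**2, dv = (-3*cos(2*t)) dt, so v = -3*sin(2*t)/2: now -3*t**2*sin(2*t)/2 + ∫(3*t*sin(2*t)) dt.
Step 2. Integrate ∫(3*t*sin(2*t)) dt by parts with u = t, dv = (3*sin(2*t)) dt, so v = -3*cos(2*t)/2: now -3*t**2*sin(2*t)/2 - 3*t*cos(2*t)/2 + ∫(3*cos(2*t)/2) dt.
Step 3. Evaluate the standard form: now -3*t**2*sin(2*t)/2 - 3*t*cos(2*t)/2 + 3*sin(2*t)/4.
Answer: -3*t**2*sin(2*t)/2 - 3*t*cos(2*t)/2 + 3*sin(2*t)/4.


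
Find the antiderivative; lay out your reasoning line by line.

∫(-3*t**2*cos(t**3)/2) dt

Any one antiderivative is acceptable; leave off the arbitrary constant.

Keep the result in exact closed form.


Step 1. Substitute u = t**3, turning ∫(-3*t**2*cos(t**3)/2) dt into ∫(-cos(u)/2) du: now ∫(-cos(u)/2) du.
Step 2. Evaluate the standard form: now -sin(u)/2.
Step 3. Substitute back u = t**3: now -sin(t**3)/2.
Answer: -sin(t**3)/2.


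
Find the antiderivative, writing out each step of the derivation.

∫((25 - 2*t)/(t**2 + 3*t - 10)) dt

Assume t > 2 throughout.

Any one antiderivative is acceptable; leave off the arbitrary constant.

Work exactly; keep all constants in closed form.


Step 1. Decompose ∫((25 - 2*t)/(t**2 + 3*t - 10)) dt by partial fractions, (25 - 2*t)/(t**2 + 3*t - 10) = -5/(t + 5) + 3/(t - 2): now ∫(3/(t - 2)) dt + ∫(-5/(t + 5)) dt.
Step 2. Evaluate the standard form [assuming t > 2]: now 3*log(t - 2) + ∫(-5/(t + 5)) dt.
Step 3. Evaluate the standard form [assuming t > -5]: now 3*log(t - 2) - 5*log(t + 5).
Answer: 3*log(t - 2) - 5*log(t + 5).


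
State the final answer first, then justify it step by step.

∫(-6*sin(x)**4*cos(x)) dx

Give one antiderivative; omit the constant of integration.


The answer is -6*sin(x)**5/5.
Step 1. Substitute u = sin(x), turning ∫(-6*sin(x)**4*cos(x)) dx into ∫(-6*u**4) du: now ∫(-6*u**4) du.
Step 2. Evaluate the standard form: now -6*u**5/5.
Step 3. Substitute back u = sin(x): now -6*sin(x)**5/5.
Answer: -6*sin(x)**5/5.


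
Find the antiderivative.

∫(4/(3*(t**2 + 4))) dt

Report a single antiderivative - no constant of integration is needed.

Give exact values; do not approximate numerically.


Answer: 2*atan(t/2)/3.


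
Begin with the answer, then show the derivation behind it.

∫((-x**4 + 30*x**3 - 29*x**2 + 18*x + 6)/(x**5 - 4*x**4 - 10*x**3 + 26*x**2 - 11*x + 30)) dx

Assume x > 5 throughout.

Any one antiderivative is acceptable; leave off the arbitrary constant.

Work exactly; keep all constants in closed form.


The answer is 4*log(x - 5) - 2*log(x - 2) - 3*log(x + 3) + atan(x).
Step 1. Decompose ∫((-x**4 + 30*x**3 - 29*x**2 + 18*x + 6)/(x**5 - 4*x**4 - 10*x**3 + 26*x**2 - 11*x + 30)) dx by partial fractions, (-x**4 + 30*x**3 - 29*x**2 + 18*x + 6)/(x**5 - 4*x**4 - 10*x**3 + 26*x**2 - 11*x + 30) = 1/(x**2 + 1) - 3/(x + 3) - 2/(x - 2) + 4/(x - 5): now ∫(4/(x - 5)) dx + ∫(-2/(x - 2)) dx + ∫(-3/(x + 3)) dx + ∫(1/(x**2 + 1)) dx.
Step 2. Evaluate the standard form [assuming x > 5]: now 4*log(x - 5) + ∫(-2/(x - 2)) dx + ∫(-3/(x + 3)) dx + ∫(1/(x**2 + 1)) dx.
Step 3. Evaluate the standard form [assuming x > 2]: now 4*log(x - 5) - 2*log(x - 2) + ∫(-3/(x + 3)) dx + ∫(1/(x**2 + 1)) dx.
Step 4. Evaluate the standard form [assuming x > -3]: now 4*log(x - 5) - 2*log(x - 2) - 3*log(x + 3) + ∫(1/(x**2 + 1)) dx.
Step 5. Evaluate the standard form: now 4*log(x - 5) - 2*log(x - 2) - 3*log(x + 3) + atan(x).
Answer: 4*log(x - 5) - 2*log(x - 2) - 3*log(x + 3) + atan(x).
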